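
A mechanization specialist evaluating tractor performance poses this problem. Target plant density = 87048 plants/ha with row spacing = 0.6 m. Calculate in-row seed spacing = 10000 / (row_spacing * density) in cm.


spacing = 10000 / (row_sp * density)
        = 10000 / (0.6 * 87048)
        = 10000 / 52228.80
        = 0.19147 m = 19.15 cm


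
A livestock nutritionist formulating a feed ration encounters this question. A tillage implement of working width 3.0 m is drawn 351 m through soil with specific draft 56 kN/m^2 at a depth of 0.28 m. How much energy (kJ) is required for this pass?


E = k * d * w * L
  = 56 * 0.28 * 3.0 * 351
  = 16511.04 kJ


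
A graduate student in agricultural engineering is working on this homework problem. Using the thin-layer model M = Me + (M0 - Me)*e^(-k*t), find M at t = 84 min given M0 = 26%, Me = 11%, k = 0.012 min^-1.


M = Me + (M0 - Me) * e^(-k*t)
  = 11 + (26 - 11) * e^(-0.012*84)
  = 11 + 15 * e^(-1.008)
  = 11 + 15 * 0.36495
  = 11 + 5.4742
  = 16.47%


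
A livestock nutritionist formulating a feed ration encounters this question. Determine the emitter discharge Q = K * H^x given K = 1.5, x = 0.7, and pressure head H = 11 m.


Q = K * H^x
  = 1.5 * 11^0.7
  = 1.5 * 5.3577
  = 8.04 L/h


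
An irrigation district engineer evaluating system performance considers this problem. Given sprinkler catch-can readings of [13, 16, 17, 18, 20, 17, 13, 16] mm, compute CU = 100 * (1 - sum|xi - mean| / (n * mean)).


xbar = 130 / 8 = 16.250
sum|xi - xbar| = 14
CU = 100 * (1 - 14 / (8 * 16.250))
   = 100 * (1 - 0.1077)
   = 89.23%


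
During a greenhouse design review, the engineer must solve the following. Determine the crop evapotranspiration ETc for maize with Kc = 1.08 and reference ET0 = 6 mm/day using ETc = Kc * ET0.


ETc = Kc * ET0
    = 1.08 * 6
    = 6.48 mm/day


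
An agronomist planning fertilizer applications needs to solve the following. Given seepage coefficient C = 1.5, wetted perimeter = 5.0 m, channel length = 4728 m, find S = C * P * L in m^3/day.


S = C * P * L
  = 1.5 * 5.0 * 4728
  = 35460 m^3/day


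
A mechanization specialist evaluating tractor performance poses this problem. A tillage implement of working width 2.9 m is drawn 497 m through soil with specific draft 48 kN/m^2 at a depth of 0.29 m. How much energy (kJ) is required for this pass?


E = k * d * w * L
  = 48 * 0.29 * 2.9 * 497
  = 20062.90 kJ


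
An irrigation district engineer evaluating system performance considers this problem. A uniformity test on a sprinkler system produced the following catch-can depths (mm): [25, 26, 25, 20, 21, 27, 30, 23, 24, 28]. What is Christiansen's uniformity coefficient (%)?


xbar = 249 / 10 = 24.900
sum|xi - xbar| = 23.200
CU = 100 * (1 - 23.200 / (10 * 24.900))
   = 100 * (1 - 0.0932)
   = 90.68%


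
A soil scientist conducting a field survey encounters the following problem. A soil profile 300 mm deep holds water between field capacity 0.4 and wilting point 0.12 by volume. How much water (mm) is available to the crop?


AW = (FC - WP) * D
   = (0.4 - 0.12) * 300
   = 0.28 * 300
   = 84 mm


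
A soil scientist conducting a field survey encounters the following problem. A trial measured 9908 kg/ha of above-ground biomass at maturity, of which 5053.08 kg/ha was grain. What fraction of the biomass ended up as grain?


HI = grain_yield / biomass
   = 5053.08 / 9908
   = 0.51


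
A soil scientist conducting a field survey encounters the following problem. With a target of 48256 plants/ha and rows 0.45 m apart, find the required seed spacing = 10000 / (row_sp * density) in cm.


spacing = 10000 / (row_sp * density)
        = 10000 / (0.45 * 48256)
        = 10000 / 21715.20
        = 0.46051 m = 46.05 cm


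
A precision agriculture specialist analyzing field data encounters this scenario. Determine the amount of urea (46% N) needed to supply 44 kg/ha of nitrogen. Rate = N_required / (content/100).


Rate = N_required / (N_content / 100)
     = 44 / (46 / 100)
     = 44 / 0.46
     = 95.65 kg/ha


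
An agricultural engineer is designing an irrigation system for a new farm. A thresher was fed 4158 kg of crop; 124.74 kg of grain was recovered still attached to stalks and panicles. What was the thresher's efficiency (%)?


eta = (total - unthreshed) / total * 100
    = (4158 - 124.74) / 4158 * 100
    = 4033.26 / 4158 * 100
    = 97%


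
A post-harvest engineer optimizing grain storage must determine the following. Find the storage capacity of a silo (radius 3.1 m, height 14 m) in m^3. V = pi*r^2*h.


V = pi * r^2 * h
  = pi * 3.1^2 * 14
  = pi * 9.61 * 14
  = 422.67 m^3


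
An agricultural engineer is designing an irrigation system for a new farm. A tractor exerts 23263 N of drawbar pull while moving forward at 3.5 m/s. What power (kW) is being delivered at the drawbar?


P = F * v / 1000
  = 23263 * 3.5 / 1000
  = 81420.50 / 1000
  = 81.42 kW


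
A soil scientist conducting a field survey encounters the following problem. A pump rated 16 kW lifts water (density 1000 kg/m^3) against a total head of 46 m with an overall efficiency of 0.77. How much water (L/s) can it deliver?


Q = (P * 1000 * eta) / (rho * g * H)
  = (16 * 1000 * 0.77) / (1000 * 9.81 * 46)
  = 12320 / 451260
  = 0.02730 m^3/s = 27.30 L/s


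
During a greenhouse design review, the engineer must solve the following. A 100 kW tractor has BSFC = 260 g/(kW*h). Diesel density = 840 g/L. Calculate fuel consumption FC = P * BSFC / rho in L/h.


FC = P * BSFC / rho_fuel
   = 100 * 260 / 840
   = 26000 / 840
   = 30.95 L/h


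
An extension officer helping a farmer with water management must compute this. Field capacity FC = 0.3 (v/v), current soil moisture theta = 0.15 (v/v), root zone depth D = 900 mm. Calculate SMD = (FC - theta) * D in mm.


SMD = (FC - theta) * D
    = (0.3 - 0.15) * 900
    = 0.150 * 900
    = 135 mm


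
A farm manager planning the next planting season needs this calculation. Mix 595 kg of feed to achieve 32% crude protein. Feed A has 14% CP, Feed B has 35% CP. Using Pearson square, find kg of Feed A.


parts_A = CP_b - target = 35 - 32 = 3
parts_B = target - CP_a = 32 - 14 = 18
total_parts = 3 + 18 = 21
Feed A = 595 * 3 / 21 = 85 kg
Feed B = 595 * 18 / 21 = 510 kg

85 kg


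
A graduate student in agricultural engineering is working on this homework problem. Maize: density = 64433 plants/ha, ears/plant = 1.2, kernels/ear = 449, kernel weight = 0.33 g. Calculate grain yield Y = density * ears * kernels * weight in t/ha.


Y = density * ears * kernels * kw
  = 64433 * 1.2 * 449 * 0.33 g/ha
  = 11456445.13 g/ha
  = 11456.45 kg/ha = 11.46 t/ha


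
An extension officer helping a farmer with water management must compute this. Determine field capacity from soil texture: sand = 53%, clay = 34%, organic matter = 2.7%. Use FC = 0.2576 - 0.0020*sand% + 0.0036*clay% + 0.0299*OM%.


FC = 0.2576 - 0.0020*53 + 0.0036*34 + 0.0299*2.7
   = 0.2576 - 0.1060 + 0.1224 + 0.0807
   = 0.3547


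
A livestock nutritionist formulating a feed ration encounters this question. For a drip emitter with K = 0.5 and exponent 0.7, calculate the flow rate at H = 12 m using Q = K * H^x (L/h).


Q = K * H^x
  = 0.5 * 12^0.7
  = 0.5 * 5.6941
  = 2.85 L/h


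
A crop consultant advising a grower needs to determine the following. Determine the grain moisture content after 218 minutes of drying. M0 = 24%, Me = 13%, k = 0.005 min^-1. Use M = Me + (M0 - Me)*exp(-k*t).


M = Me + (M0 - Me) * e^(-k*t)
  = 13 + (24 - 13) * e^(-0.005*218)
  = 13 + 11 * e^(-1.090)
  = 13 + 11 * 0.33622
  = 13 + 3.6984
  = 16.70%


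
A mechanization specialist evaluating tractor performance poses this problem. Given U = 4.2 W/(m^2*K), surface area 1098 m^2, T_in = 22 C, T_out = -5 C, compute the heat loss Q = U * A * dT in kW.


dT = 22 - (-5) = 27 K
Q = U * A * dT
  = 4.2 * 1098 * 27
  = 124513.20 W = 124.51 kW


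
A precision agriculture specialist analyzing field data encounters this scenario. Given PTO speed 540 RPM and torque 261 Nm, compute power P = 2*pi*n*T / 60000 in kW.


P = 2*pi*n*T / 60000
  = 2*pi * 540 * 261 / 60000
  = 885552.14 / 60000
  = 14.76 kW


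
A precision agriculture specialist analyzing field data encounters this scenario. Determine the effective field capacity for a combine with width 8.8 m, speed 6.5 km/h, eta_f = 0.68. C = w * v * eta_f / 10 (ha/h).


C = w * v * eta_f / 10
  = 8.8 * 6.5 * 0.68 / 10
  = 38.90 / 10
  = 3.89 ha/h


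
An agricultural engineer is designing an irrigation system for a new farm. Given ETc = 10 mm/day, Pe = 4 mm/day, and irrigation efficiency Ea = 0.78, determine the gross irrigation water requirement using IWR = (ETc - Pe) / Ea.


IWR = (ETc - Pe) / Ea
    = (10 - 4) / 0.78
    = 6 / 0.78
    = 7.69 mm/day


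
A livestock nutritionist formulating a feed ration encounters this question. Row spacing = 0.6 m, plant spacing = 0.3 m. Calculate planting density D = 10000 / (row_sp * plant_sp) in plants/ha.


D = 10000 / (row_sp * plant_sp)
  = 10000 / (0.6 * 0.3)
  = 10000 / 0.1800
  = 55555.56 plants/ha


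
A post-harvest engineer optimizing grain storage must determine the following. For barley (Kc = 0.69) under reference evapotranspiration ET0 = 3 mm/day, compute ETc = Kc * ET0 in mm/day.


ETc = Kc * ET0
    = 0.69 * 3
    = 2.07 mm/day


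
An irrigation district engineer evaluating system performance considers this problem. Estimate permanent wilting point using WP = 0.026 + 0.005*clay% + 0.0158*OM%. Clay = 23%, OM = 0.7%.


WP = 0.026 + 0.005*23 + 0.0158*0.7
   = 0.026 + 0.1150 + 0.0111
   = 0.1521


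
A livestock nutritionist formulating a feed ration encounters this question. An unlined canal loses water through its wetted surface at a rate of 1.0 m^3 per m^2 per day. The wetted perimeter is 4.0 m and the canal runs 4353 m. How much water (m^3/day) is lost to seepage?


S = C * P * L
  = 1.0 * 4.0 * 4353
  = 17412 m^3/day


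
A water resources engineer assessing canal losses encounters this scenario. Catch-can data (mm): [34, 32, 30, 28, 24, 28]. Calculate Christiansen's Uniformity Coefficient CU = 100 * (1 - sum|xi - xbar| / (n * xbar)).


xbar = 176 / 6 = 29.333
sum|xi - xbar| = 16
CU = 100 * (1 - 16 / (6 * 29.333))
   = 100 * (1 - 0.0909)
   = 90.91%


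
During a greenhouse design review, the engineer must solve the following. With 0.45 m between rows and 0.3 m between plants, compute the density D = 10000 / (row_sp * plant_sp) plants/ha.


D = 10000 / (row_sp * plant_sp)
  = 10000 / (0.45 * 0.3)
  = 10000 / 0.1350
  = 74074.07 plants/ha


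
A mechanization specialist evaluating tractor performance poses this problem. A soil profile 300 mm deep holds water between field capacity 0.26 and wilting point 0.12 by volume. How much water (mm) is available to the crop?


AW = (FC - WP) * D
   = (0.26 - 0.12) * 300
   = 0.14 * 300
   = 42 mm


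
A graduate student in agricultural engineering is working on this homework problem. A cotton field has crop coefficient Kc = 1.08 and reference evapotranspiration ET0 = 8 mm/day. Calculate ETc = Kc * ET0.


ETc = Kc * ET0
    = 1.08 * 8
    = 8.64 mm/day


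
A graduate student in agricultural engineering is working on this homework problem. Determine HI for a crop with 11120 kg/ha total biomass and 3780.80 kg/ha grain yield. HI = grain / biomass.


HI = grain_yield / biomass
   = 3780.80 / 11120
   = 0.34


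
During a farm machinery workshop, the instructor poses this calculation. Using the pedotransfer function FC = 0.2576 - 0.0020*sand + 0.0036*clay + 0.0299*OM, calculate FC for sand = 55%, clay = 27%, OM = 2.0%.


FC = 0.2576 - 0.0020*55 + 0.0036*27 + 0.0299*2.0
   = 0.2576 - 0.1100 + 0.0972 + 0.0598
   = 0.3046


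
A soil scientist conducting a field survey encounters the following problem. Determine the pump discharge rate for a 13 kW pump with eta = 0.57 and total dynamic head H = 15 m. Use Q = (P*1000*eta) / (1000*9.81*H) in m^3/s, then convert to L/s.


Q = (P * 1000 * eta) / (rho * g * H)
  = (13 * 1000 * 0.57) / (1000 * 9.81 * 15)
  = 7410 / 147150
  = 0.05036 m^3/s = 50.36 L/s


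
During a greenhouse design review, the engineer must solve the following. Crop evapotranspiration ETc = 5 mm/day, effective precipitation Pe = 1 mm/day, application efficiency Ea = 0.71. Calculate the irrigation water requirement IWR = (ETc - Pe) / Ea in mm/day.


IWR = (ETc - Pe) / Ea
    = (5 - 1) / 0.71
    = 4 / 0.71
    = 5.63 mm/day


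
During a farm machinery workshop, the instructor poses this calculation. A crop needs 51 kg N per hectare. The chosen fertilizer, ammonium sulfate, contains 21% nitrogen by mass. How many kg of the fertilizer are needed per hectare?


Rate = N_required / (N_content / 100)
     = 51 / (21 / 100)
     = 51 / 0.21
     = 242.86 kg/ha


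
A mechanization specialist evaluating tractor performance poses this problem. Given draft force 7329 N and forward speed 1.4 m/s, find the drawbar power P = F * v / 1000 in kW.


P = F * v / 1000
  = 7329 * 1.4 / 1000
  = 10260.60 / 1000
  = 10.26 kW


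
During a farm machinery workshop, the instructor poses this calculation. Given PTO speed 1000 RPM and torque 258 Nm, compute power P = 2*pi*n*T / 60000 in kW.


P = 2*pi*n*T / 60000
  = 2*pi * 1000 * 258 / 60000
  = 1621061.81 / 60000
  = 27.02 kW


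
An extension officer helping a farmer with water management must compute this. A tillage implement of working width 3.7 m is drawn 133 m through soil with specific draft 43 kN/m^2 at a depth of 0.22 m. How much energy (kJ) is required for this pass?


E = k * d * w * L
  = 43 * 0.22 * 3.7 * 133
  = 4655.27 kJ


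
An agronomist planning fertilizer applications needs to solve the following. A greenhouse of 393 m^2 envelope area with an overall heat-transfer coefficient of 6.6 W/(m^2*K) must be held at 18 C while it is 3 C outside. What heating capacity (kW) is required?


dT = 18 - (3) = 15 K
Q = U * A * dT
  = 6.6 * 393 * 15
  = 38907 W = 38.91 kW


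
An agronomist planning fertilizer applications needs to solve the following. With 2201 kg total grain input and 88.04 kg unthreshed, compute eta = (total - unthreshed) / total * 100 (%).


eta = (total - unthreshed) / total * 100
    = (2201 - 88.04) / 2201 * 100
    = 2112.96 / 2201 * 100
    = 96%


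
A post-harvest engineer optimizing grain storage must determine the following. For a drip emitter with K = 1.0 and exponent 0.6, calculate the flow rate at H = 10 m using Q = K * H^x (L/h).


Q = K * H^x
  = 1.0 * 10^0.6
  = 1.0 * 3.9811
  = 3.98 L/h


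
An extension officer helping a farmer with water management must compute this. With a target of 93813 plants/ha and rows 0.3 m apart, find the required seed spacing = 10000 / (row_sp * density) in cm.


spacing = 10000 / (row_sp * density)
        = 10000 / (0.3 * 93813)
        = 10000 / 28143.90
        = 0.35532 m = 35.53 cm


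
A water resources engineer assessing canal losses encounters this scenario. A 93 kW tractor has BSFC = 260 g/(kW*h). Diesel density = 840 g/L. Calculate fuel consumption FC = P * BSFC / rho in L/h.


FC = P * BSFC / rho_fuel
   = 93 * 260 / 840
   = 24180 / 840
   = 28.79 L/h


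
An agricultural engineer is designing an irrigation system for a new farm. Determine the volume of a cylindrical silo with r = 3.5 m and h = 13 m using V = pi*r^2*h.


V = pi * r^2 * h
  = pi * 3.5^2 * 13
  = pi * 12.25 * 13
  = 500.30 m^3


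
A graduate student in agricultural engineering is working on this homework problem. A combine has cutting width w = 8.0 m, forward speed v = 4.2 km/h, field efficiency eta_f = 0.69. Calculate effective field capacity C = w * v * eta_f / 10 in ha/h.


C = w * v * eta_f / 10
  = 8.0 * 4.2 * 0.69 / 10
  = 23.18 / 10
  = 2.32 ha/h


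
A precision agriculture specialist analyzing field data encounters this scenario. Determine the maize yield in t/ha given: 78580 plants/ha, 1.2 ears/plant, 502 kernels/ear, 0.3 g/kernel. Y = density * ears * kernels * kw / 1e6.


Y = density * ears * kernels * kw
  = 78580 * 1.2 * 502 * 0.3 g/ha
  = 14200977.60 g/ha
  = 14200.98 kg/ha = 14.20 t/ha


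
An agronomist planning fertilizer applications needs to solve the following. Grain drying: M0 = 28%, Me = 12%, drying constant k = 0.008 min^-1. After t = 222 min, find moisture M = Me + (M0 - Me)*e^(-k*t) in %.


M = Me + (M0 - Me) * e^(-k*t)
  = 12 + (28 - 12) * e^(-0.008*222)
  = 12 + 16 * e^(-1.776)
  = 12 + 16 * 0.16931
  = 12 + 2.7090
  = 14.71%


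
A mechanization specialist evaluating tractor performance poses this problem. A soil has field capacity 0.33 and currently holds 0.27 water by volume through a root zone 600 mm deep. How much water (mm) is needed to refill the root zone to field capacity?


SMD = (FC - theta) * D
    = (0.33 - 0.27) * 600
    = 0.060 * 600
    = 36 mm


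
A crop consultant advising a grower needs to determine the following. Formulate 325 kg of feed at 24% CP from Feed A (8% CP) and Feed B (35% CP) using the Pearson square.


parts_A = CP_b - target = 35 - 24 = 11
parts_B = target - CP_a = 24 - 8 = 16
total_parts = 11 + 16 = 27
Feed A = 325 * 11 / 27 = 132.41 kg
Feed B = 325 * 16 / 27 = 192.59 kg

132.41 kg


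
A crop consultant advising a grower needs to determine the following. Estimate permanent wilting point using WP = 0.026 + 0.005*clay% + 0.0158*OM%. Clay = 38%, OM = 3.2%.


WP = 0.026 + 0.005*38 + 0.0158*3.2
   = 0.026 + 0.1900 + 0.0506
   = 0.2666


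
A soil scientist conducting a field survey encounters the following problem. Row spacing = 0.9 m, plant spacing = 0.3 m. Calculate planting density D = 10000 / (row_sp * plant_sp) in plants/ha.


D = 10000 / (row_sp * plant_sp)
  = 10000 / (0.9 * 0.3)
  = 10000 / 0.2700
  = 37037.04 plants/ha


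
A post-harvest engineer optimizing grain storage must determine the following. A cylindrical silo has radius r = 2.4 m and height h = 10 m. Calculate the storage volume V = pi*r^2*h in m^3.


V = pi * r^2 * h
  = pi * 2.4^2 * 10
  = pi * 5.76 * 10
  = 180.96 m^3


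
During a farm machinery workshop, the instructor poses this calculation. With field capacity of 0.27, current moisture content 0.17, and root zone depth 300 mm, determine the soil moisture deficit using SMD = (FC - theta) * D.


SMD = (FC - theta) * D
    = (0.27 - 0.17) * 300
    = 0.100 * 300
    = 30 mm


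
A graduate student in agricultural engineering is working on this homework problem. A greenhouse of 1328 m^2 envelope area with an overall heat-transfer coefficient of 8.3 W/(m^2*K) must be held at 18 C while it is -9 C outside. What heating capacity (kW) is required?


dT = 18 - (-9) = 27 K
Q = U * A * dT
  = 8.3 * 1328 * 27
  = 297604.80 W = 297.60 kW


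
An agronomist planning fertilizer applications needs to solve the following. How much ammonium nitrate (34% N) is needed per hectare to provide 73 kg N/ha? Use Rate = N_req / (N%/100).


Rate = N_required / (N_content / 100)
     = 73 / (34 / 100)
     = 73 / 0.34
     = 214.71 kg/ha


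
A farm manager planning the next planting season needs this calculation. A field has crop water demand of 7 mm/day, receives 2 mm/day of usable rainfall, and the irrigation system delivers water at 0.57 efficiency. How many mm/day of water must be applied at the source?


IWR = (ETc - Pe) / Ea
    = (7 - 2) / 0.57
    = 5 / 0.57
    = 8.77 mm/day


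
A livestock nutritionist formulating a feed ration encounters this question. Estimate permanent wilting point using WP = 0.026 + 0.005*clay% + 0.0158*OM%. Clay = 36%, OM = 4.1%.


WP = 0.026 + 0.005*36 + 0.0158*4.1
   = 0.026 + 0.1800 + 0.0648
   = 0.2708


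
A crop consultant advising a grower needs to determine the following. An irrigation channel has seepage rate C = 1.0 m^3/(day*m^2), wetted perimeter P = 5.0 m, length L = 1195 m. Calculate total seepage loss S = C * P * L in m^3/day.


S = C * P * L
  = 1.0 * 5.0 * 1195
  = 5975 m^3/day


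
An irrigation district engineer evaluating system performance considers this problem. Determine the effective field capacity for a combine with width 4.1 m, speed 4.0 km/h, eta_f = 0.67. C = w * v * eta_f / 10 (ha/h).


C = w * v * eta_f / 10
  = 4.1 * 4.0 * 0.67 / 10
  = 10.99 / 10
  = 1.10 ha/h


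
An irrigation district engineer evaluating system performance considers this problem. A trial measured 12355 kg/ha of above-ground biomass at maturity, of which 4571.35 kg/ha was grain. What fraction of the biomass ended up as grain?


HI = grain_yield / biomass
   = 4571.35 / 12355
   = 0.37


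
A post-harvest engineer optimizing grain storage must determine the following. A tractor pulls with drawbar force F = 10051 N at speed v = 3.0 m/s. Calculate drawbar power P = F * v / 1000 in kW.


P = F * v / 1000
  = 10051 * 3.0 / 1000
  = 30153 / 1000
  = 30.15 kW


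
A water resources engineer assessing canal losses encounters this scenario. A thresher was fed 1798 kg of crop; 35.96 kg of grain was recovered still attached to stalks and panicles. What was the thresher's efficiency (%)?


eta = (total - unthreshed) / total * 100
    = (1798 - 35.96) / 1798 * 100
    = 1762.04 / 1798 * 100
    = 98%


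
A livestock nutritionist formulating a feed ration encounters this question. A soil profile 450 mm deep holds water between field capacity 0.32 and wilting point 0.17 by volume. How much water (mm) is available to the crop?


AW = (FC - WP) * D
   = (0.32 - 0.17) * 450
   = 0.15 * 450
   = 67.50 mm


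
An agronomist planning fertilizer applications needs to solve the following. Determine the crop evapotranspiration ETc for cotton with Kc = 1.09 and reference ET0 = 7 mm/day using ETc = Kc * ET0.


ETc = Kc * ET0
    = 1.09 * 7
    = 7.63 mm/day


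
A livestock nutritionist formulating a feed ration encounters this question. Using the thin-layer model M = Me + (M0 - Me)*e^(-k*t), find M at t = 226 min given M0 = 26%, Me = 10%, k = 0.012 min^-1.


M = Me + (M0 - Me) * e^(-k*t)
  = 10 + (26 - 10) * e^(-0.012*226)
  = 10 + 16 * e^(-2.712)
  = 10 + 16 * 0.06640
  = 10 + 1.0625
  = 11.06%


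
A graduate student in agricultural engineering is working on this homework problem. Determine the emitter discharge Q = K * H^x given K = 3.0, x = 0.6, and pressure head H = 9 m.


Q = K * H^x
  = 3.0 * 9^0.6
  = 3.0 * 3.7372
  = 11.21 L/h


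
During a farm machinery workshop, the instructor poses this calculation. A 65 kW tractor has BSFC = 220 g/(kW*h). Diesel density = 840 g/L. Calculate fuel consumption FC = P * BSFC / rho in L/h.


FC = P * BSFC / rho_fuel
   = 65 * 220 / 840
   = 14300 / 840
   = 17.02 L/h


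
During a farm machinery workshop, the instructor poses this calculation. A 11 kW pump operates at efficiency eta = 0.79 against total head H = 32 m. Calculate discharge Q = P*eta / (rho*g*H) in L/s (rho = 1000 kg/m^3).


Q = (P * 1000 * eta) / (rho * g * H)
  = (11 * 1000 * 0.79) / (1000 * 9.81 * 32)
  = 8690 / 313920
  = 0.02768 m^3/s = 27.68 L/s


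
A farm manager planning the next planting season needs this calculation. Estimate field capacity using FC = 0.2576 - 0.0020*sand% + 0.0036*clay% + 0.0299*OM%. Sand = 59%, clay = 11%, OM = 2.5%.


FC = 0.2576 - 0.0020*59 + 0.0036*11 + 0.0299*2.5
   = 0.2576 - 0.1180 + 0.0396 + 0.0748
   = 0.2540


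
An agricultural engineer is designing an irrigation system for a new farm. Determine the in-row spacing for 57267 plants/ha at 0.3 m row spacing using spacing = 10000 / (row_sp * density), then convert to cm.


spacing = 10000 / (row_sp * density)
        = 10000 / (0.3 * 57267)
        = 10000 / 17180.10
        = 0.58207 m = 58.21 cm


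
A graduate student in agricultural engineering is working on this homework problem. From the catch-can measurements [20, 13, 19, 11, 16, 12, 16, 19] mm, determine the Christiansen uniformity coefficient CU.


xbar = 126 / 8 = 15.750
sum|xi - xbar| = 22.500
CU = 100 * (1 - 22.500 / (8 * 15.750))
   = 100 * (1 - 0.1786)
   = 82.14%


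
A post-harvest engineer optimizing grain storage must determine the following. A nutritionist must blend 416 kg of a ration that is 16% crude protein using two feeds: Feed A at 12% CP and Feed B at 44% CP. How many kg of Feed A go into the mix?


parts_A = CP_b - target = 44 - 16 = 28
parts_B = target - CP_a = 16 - 12 = 4
total_parts = 28 + 4 = 32
Feed A = 416 * 28 / 32 = 364 kg
Feed B = 416 * 4 / 32 = 52 kg

364 kg


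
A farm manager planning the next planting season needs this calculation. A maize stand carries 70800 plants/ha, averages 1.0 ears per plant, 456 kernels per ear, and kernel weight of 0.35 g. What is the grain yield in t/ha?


Y = density * ears * kernels * kw
  = 70800 * 1.0 * 456 * 0.35 g/ha
  = 11299680 g/ha
  = 11299.68 kg/ha = 11.30 t/ha


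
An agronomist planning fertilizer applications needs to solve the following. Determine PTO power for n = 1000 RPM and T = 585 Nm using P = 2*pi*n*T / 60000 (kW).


P = 2*pi*n*T / 60000
  = 2*pi * 1000 * 585 / 60000
  = 3675663.40 / 60000
  = 61.26 kW


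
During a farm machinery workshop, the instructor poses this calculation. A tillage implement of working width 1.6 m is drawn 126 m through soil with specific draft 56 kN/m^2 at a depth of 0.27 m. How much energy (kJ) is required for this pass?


E = k * d * w * L
  = 56 * 0.27 * 1.6 * 126
  = 3048.19 kJ


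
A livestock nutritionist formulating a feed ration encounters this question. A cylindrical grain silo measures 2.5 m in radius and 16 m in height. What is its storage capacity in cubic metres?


V = pi * r^2 * h
  = pi * 2.5^2 * 16
  = pi * 6.25 * 16
  = 314.16 m^3


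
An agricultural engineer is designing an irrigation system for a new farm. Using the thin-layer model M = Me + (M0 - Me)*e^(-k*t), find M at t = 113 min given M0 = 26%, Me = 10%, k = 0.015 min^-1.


M = Me + (M0 - Me) * e^(-k*t)
  = 10 + (26 - 10) * e^(-0.015*113)
  = 10 + 16 * e^(-1.695)
  = 10 + 16 * 0.18360
  = 10 + 2.9376
  = 12.94%


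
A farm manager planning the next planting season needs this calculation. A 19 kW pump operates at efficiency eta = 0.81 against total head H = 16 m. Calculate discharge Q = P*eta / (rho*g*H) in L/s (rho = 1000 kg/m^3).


Q = (P * 1000 * eta) / (rho * g * H)
  = (19 * 1000 * 0.81) / (1000 * 9.81 * 16)
  = 15390 / 156960
  = 0.09805 m^3/s = 98.05 L/s


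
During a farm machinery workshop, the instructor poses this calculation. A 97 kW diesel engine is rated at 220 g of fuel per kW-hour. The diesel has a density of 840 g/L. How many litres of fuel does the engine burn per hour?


FC = P * BSFC / rho_fuel
   = 97 * 220 / 840
   = 21340 / 840
   = 25.40 L/h


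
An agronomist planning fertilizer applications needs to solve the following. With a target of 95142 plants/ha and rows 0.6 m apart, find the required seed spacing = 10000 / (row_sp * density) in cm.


spacing = 10000 / (row_sp * density)
        = 10000 / (0.6 * 95142)
        = 10000 / 57085.20
        = 0.17518 m = 17.52 cm


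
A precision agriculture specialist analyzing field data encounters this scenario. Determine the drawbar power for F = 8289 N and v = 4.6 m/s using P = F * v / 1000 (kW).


P = F * v / 1000
  = 8289 * 4.6 / 1000
  = 38129.40 / 1000
  = 38.13 kW


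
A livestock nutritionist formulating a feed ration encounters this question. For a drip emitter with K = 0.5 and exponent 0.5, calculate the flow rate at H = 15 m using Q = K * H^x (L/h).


Q = K * H^x
  = 0.5 * 15^0.5
  = 0.5 * 3.8730
  = 1.94 L/h


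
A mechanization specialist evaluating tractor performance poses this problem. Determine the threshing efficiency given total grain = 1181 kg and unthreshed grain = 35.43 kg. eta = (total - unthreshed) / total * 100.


eta = (total - unthreshed) / total * 100
    = (1181 - 35.43) / 1181 * 100
    = 1145.57 / 1181 * 100
    = 97%


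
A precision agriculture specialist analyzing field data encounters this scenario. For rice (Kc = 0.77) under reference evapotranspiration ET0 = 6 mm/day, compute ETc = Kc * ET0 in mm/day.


ETc = Kc * ET0
    = 0.77 * 6
    = 4.62 mm/day


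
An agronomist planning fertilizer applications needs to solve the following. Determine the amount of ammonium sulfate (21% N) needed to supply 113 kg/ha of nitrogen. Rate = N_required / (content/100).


Rate = N_required / (N_content / 100)
     = 113 / (21 / 100)
     = 113 / 0.21
     = 538.10 kg/ha


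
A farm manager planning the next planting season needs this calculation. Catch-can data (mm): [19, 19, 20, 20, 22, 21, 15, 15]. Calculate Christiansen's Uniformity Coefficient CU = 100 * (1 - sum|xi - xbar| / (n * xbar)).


xbar = 151 / 8 = 18.875
sum|xi - xbar| = 15.500
CU = 100 * (1 - 15.500 / (8 * 18.875))
   = 100 * (1 - 0.1026)
   = 89.74%


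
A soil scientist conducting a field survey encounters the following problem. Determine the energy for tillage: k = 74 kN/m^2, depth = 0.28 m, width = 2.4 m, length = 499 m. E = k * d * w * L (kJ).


E = k * d * w * L
  = 74 * 0.28 * 2.4 * 499
  = 24814.27 kJ


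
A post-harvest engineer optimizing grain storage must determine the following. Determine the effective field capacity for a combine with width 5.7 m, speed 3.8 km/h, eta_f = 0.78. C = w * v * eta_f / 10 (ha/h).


C = w * v * eta_f / 10
  = 5.7 * 3.8 * 0.78 / 10
  = 16.89 / 10
  = 1.69 ha/h


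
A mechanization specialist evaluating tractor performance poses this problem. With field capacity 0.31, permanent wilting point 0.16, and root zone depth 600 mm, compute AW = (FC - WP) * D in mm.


AW = (FC - WP) * D
   = (0.31 - 0.16) * 600
   = 0.15 * 600
   = 90 mm


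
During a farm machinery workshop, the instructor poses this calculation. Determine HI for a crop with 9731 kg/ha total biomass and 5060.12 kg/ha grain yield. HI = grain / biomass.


HI = grain_yield / biomass
   = 5060.12 / 9731
   = 0.52


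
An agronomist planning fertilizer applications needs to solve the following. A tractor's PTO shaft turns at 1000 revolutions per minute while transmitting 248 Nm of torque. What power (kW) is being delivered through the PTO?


P = 2*pi*n*T / 60000
  = 2*pi * 1000 * 248 / 60000
  = 1558229.96 / 60000
  = 25.97 kW


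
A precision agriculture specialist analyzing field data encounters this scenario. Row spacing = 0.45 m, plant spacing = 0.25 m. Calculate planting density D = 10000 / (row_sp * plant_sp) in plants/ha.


D = 10000 / (row_sp * plant_sp)
  = 10000 / (0.45 * 0.25)
  = 10000 / 0.1125
  = 88888.89 plants/ha


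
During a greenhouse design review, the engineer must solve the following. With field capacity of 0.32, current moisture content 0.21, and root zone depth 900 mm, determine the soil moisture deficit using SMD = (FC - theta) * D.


SMD = (FC - theta) * D
    = (0.32 - 0.21) * 900
    = 0.110 * 900
    = 99 mm


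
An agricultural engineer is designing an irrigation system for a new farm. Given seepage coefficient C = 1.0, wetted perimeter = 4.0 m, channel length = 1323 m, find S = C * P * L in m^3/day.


S = C * P * L
  = 1.0 * 4.0 * 1323
  = 5292 m^3/day


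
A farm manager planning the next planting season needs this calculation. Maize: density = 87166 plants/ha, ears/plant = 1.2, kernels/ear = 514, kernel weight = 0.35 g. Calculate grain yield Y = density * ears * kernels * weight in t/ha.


Y = density * ears * kernels * kw
  = 87166 * 1.2 * 514 * 0.35 g/ha
  = 18817396.08 g/ha
  = 18817.40 kg/ha = 18.82 t/ha


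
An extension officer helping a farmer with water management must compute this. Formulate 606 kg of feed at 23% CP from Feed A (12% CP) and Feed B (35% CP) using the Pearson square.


parts_A = CP_b - target = 35 - 23 = 12
parts_B = target - CP_a = 23 - 12 = 11
total_parts = 12 + 11 = 23
Feed A = 606 * 12 / 23 = 316.17 kg
Feed B = 606 * 11 / 23 = 289.83 kg

316.17 kg


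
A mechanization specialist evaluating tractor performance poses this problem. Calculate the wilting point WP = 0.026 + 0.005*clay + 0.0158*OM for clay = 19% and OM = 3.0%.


WP = 0.026 + 0.005*19 + 0.0158*3.0
   = 0.026 + 0.0950 + 0.0474
   = 0.1684


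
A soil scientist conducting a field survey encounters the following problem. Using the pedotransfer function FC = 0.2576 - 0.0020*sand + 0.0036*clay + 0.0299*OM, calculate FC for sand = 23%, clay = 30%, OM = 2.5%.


FC = 0.2576 - 0.0020*23 + 0.0036*30 + 0.0299*2.5
   = 0.2576 - 0.0460 + 0.1080 + 0.0748
   = 0.3944


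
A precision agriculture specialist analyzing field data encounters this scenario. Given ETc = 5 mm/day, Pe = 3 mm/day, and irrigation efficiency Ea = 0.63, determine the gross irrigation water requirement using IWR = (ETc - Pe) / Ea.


IWR = (ETc - Pe) / Ea
    = (5 - 3) / 0.63
    = 2 / 0.63
    = 3.17 mm/day


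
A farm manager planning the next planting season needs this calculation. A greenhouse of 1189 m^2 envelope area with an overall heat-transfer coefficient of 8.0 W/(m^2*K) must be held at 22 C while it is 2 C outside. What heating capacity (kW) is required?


dT = 22 - (2) = 20 K
Q = U * A * dT
  = 8.0 * 1189 * 20
  = 190240 W = 190.24 kW


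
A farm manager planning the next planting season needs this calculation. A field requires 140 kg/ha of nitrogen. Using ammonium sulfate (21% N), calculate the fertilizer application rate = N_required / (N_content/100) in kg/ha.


Rate = N_required / (N_content / 100)
     = 140 / (21 / 100)
     = 140 / 0.21
     = 666.67 kg/ha


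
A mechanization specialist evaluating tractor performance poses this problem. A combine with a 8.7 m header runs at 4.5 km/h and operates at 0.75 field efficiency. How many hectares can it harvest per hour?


C = w * v * eta_f / 10
  = 8.7 * 4.5 * 0.75 / 10
  = 29.36 / 10
  = 2.94 ha/h


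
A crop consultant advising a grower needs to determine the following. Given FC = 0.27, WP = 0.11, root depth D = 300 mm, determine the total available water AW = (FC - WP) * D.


AW = (FC - WP) * D
   = (0.27 - 0.11) * 300
   = 0.16 * 300
   = 48 mm


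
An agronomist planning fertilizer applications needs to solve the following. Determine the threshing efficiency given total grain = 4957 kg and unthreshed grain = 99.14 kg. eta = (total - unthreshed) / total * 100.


eta = (total - unthreshed) / total * 100
    = (4957 - 99.14) / 4957 * 100
    = 4857.86 / 4957 * 100
    = 98%


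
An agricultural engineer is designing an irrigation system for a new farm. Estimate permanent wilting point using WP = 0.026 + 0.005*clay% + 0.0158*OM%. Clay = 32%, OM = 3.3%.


WP = 0.026 + 0.005*32 + 0.0158*3.3
   = 0.026 + 0.1600 + 0.0521
   = 0.2381


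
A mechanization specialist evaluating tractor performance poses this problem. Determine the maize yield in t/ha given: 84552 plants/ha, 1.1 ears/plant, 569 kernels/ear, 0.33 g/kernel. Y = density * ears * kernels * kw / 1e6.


Y = density * ears * kernels * kw
  = 84552 * 1.1 * 569 * 0.33 g/ha
  = 17463961.94 g/ha
  = 17463.96 kg/ha = 17.46 t/ha


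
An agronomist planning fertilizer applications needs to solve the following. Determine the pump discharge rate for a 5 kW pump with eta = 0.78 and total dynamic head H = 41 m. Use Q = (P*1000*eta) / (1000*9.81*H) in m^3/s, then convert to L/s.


Q = (P * 1000 * eta) / (rho * g * H)
  = (5 * 1000 * 0.78) / (1000 * 9.81 * 41)
  = 3900 / 402210
  = 0.00970 m^3/s = 9.70 L/s


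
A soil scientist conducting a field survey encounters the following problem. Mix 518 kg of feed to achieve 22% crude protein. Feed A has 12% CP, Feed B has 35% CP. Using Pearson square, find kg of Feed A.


parts_A = CP_b - target = 35 - 22 = 13
parts_B = target - CP_a = 22 - 12 = 10
total_parts = 13 + 10 = 23
Feed A = 518 * 13 / 23 = 292.78 kg
Feed B = 518 * 10 / 23 = 225.22 kg

292.78 kg


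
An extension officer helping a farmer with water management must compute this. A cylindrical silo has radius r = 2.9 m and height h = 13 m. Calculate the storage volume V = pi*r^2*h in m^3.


V = pi * r^2 * h
  = pi * 2.9^2 * 13
  = pi * 8.41 * 13
  = 343.47 m^3


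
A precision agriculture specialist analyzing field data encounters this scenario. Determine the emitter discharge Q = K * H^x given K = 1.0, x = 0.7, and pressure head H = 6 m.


Q = K * H^x
  = 1.0 * 6^0.7
  = 1.0 * 3.5051
  = 3.51 L/h


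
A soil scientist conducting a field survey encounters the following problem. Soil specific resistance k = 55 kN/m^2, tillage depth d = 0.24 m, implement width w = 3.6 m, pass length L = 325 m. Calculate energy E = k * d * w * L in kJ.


E = k * d * w * L
  = 55 * 0.24 * 3.6 * 325
  = 15444 kJ


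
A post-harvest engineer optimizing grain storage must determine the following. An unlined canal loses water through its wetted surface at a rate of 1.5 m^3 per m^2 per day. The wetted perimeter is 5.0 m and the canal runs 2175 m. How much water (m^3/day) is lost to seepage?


S = C * P * L
  = 1.5 * 5.0 * 2175
  = 16312.50 m^3/day


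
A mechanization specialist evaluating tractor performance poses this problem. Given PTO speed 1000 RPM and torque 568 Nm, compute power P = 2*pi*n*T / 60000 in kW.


P = 2*pi*n*T / 60000
  = 2*pi * 1000 * 568 / 60000
  = 3568849.25 / 60000
  = 59.48 kW


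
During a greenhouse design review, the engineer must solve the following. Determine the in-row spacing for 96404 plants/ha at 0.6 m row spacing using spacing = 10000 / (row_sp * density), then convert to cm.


spacing = 10000 / (row_sp * density)
        = 10000 / (0.6 * 96404)
        = 10000 / 57842.40
        = 0.17288 m = 17.29 cm


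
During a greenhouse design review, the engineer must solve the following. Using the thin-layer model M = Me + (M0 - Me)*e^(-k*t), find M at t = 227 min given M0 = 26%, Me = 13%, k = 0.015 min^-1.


M = Me + (M0 - Me) * e^(-k*t)
  = 13 + (26 - 13) * e^(-0.015*227)
  = 13 + 13 * e^(-3.405)
  = 13 + 13 * 0.03321
  = 13 + 0.4317
  = 13.43%


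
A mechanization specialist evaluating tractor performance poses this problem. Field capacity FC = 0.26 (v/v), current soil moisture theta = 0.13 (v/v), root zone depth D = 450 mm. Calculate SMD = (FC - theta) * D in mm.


SMD = (FC - theta) * D
    = (0.26 - 0.13) * 450
    = 0.130 * 450
    = 58.50 mm


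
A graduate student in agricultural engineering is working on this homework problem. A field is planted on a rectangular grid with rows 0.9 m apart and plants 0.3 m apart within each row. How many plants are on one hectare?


D = 10000 / (row_sp * plant_sp)
  = 10000 / (0.9 * 0.3)
  = 10000 / 0.2700
  = 37037.04 plants/ha


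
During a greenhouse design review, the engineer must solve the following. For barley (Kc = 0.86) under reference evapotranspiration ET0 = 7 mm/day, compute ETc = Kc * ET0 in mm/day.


ETc = Kc * ET0
    = 0.86 * 7
    = 6.02 mm/day


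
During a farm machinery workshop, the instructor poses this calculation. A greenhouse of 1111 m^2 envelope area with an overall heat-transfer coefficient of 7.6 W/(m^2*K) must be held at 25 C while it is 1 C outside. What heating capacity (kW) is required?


dT = 25 - (1) = 24 K
Q = U * A * dT
  = 7.6 * 1111 * 24
  = 202646.40 W = 202.65 kW


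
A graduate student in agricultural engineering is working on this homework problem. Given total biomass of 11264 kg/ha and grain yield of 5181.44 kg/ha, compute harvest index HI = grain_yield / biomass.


HI = grain_yield / biomass
   = 5181.44 / 11264
   = 0.46


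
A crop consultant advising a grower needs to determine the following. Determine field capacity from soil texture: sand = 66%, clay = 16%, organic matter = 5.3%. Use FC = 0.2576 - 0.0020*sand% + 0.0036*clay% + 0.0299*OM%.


FC = 0.2576 - 0.0020*66 + 0.0036*16 + 0.0299*5.3
   = 0.2576 - 0.1320 + 0.0576 + 0.1585
   = 0.3417


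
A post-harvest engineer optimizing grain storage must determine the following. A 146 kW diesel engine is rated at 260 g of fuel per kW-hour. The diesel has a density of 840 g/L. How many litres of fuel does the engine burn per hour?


FC = P * BSFC / rho_fuel
   = 146 * 260 / 840
   = 37960 / 840
   = 45.19 L/h
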